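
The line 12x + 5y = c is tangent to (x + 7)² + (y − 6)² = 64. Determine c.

The line touches the circle iff its distance from (−7, 6) is 8:
|12·(−7) + 5·6 − c| / √169 = 8
|c − (−54)| = 8·13, so c = 50 or c = −158.

c = −158 or c = 50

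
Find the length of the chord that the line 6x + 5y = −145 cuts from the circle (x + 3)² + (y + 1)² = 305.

2√61

The distance from (−3, −1) to the line is 122/√61, and r² = 305.
Half the chord is √(r² − d²) = √(61), so the full chord is 2√61.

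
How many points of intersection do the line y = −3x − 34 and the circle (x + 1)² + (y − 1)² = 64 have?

Substituting the line into the circle gives 10x² + 212x + 1162 = 0.
Discriminant = (212)² − 4·10·(1162) = −1536 < 0.
No real roots: the line does not meet the circle.

0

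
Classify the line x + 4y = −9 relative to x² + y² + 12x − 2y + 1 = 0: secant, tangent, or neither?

secant

Substituting the line into the circle gives 17x² + 218x + 169 = 0.
Discriminant = (218)² − 4·17·(169) = 36032 > 0.
Two real roots: the line is a secant.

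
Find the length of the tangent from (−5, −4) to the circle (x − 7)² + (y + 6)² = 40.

6√3

With centre O = (7, −6), |OP|² = 148 and r² = 40.
Power of the point: PT² = |PO|² − r² = 108, so PT = 6√3.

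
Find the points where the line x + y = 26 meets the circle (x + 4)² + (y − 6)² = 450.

Express y = −x + 26 and substitute into the circle:
2x² − 32x − 34 = 0  ⟹  x² − 16x − 17 = 0
x = 17 or x = −1, giving (17, 9) and (−1, 27).

(−1, 27) and (17, 9)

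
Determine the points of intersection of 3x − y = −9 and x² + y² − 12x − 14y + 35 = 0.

(−1, 6) and (1, 12)

From the line, y = 3x + 9. Substituting:
10x² − 10 = 0  ⟹  x² − 1 = 0
x = 1 or x = −1, giving (1, 12) and (−1, 6).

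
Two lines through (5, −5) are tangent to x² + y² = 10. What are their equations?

Let a tangent through (5, −5) have slope m. Its distance from (0, 0) must equal √10:
(−5m − (5))² = 10(m² + 1)
3m² + 10m + 3 = 0, so m = −1/3 or m = −3.
With m = −1/3: x + 3y = −10. With m = −3: 3x + y = 10.

x + 3y = −10 and 3x + y = 10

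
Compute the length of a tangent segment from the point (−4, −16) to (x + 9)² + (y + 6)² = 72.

With centre O = (−9, −6), |OP|² = 125 and r² = 72.
Power of the point: PT² = |PO|² − r² = 53, so PT = √53.

√53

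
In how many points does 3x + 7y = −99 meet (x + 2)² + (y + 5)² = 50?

0

Substituting the line into the circle gives 58x² + 580x + 1842 = 0.
Discriminant = (580)² − 4·58·(1842) = −90944 < 0.
No real roots: the line does not meet the circle.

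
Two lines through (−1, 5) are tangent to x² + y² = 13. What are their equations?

3x − 2y = −13 and 2x + 3y = 13

Write the tangent as mx − y + (5 − m·(−1)) = 0 and set its distance from the centre to √13:
(1m − (−5))² = 13(m² + 1)
6m² − 5m − 6 = 0, so m = 3/2 or m = −2/3.
Through (−1, 5) these give 3x − 2y = −13 and 2x + 3y = 13.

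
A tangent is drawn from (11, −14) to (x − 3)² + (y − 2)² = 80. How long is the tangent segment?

4√15

Centre (3, 2), r² = 80. |PO|² = (8)² + (−16)² = 320.
The tangent meets the radius at right angles, so tangent² = |PO|² − r² = 320 − 80 = 240.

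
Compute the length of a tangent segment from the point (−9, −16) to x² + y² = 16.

The centre is (0, 0) and r = 4. The square of the distance from P to the centre is 81 + 256 = 337.
By the tangent–radius right angle, tangent length = √(|PO|² − r²) = √321.

√321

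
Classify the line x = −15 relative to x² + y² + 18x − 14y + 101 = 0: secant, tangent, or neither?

Centre (−9, 7), r² = 29. Distance² from centre to line = (6)² = 36.
Since d² > r², the line lies outside the circle.

neither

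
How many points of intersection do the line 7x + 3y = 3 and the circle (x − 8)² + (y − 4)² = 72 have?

0

d² = (7·8 + 3·4 − (3))²/58 = 4225/58; r² = 72.
Since d² > r², the line lies outside the circle.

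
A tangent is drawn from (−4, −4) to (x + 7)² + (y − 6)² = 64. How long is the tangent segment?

Centre (−7, 6), r² = 64. |PO|² = (3)² + (−10)² = 109.
By the tangent–radius right angle, tangent length = √(|PO|² − r²) = √45 = 3√5.

3√5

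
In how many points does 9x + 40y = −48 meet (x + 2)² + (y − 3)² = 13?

0

Substituting the line into the circle gives 1681x² + 9424x + 13824 = 0.
Discriminant = (9424)² − 4·1681·(13824) = −4140800 < 0.
No real roots: the line does not meet the circle.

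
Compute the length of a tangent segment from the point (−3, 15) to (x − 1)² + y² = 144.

√97

With centre O = (1, 0), |OP|² = 241 and r² = 144.
Power of the point: PT² = |PO|² − r² = 97, so PT = √97.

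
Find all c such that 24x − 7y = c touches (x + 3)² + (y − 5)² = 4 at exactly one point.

c = −157 or c = −57

Tangency holds when the distance from the centre (−3, 5) to the line equals the radius 2:
|24·(−3) − 7·5 − c| / √625 = 2
|c − (−107)| = 2·25, so c = −57 or c = −157.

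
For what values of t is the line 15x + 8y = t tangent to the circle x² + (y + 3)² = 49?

For a tangent, require d(centre, line) = r = 7.
|15·0 + 8·(−3) − t| / √289 = 7
|t − (−24)| = 7·17, so t = 95 or t = −143.

t = −143 or t = 95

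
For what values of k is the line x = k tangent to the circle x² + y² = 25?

k = −5 or k = 5

The line touches the circle iff its distance from (0, 0) is 5:
|1·0 + 0·0 − k| / √1 = 5
|k| = 5, so k = 5 or k = −5.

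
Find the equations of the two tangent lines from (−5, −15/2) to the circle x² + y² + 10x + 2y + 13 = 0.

3x − 2y = 0 and 3x + 2y = −30

Write the tangent as mx − y + (−15/2 − m·(−5)) = 0 and set its distance from the centre to √13:
[m·(0) − (13/2)]² = 13(m² + 1)
4m² − 9 = 0, so m = 3/2 or m = −3/2.
Through (−5, −15/2) these give 3x − 2y = 0 and 3x + 2y = −30.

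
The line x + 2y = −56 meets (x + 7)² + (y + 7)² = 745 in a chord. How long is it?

Express y = (−56 − x)/2 and substitute into the circle:
5x² + 140x − 1020 = 0  ⟹  x² + 28x − 204 = 0
x = 6 or x = −34, giving (6, −31) and (−34, −11).
Chord length = distance between (6, −31) and (−34, −11) = √2000 = 20√5.

20√5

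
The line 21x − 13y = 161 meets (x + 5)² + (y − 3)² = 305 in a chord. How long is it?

√610

Centre (−5, 3), r² = 305. Perpendicular distance d from centre to line = |−305| / √610 = 305/√610.
Half the chord is √(r² − d²) = √(305/2), so the full chord is √610.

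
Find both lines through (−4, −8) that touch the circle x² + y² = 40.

3x + y = −20 and x − 3y = 20

A line y − (−8) = m(x − (−4)) is tangent when its distance from (0, 0) is 2√10:
(4m − (8))² = 40(m² + 1)
3m² + 8m − 3 = 0, so m = −3 or m = 1/3.
Through (−4, −8) these give 3x + y = −20 and x − 3y = 20.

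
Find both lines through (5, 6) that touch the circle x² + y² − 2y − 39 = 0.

x + 3y = 23 and 3x + y = 21

Let a tangent through (5, 6) have slope m. Its distance from (0, 1) must equal 2√10:
(−5m − (−5))² = 40(m² + 1)
3m² + 10m + 3 = 0, so m = −1/3 or m = −3.
Through (5, 6) these give x + 3y = 23 and 3x + y = 21.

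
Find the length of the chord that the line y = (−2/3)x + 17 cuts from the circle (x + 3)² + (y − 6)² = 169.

Centre (−3, 6), r² = 169. Perpendicular distance d from centre to line = |−39| / √13 = 39/√13.
Half the chord is √(r² − d²) = √(52), so the full chord is 4√13.

4√13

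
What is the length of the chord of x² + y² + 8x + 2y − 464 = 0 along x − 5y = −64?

7√26

Centre (−4, −1), r² = 481. Perpendicular distance d from centre to line = |65| / √26 = 65/√26.
Half the chord is √(r² − d²) = √(637/2), so the full chord is 7√26.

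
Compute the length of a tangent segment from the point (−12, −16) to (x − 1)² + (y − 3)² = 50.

Centre (1, 3), r² = 50. |PO|² = (−13)² + (−19)² = 530.
The tangent meets the radius at right angles, so tangent² = |PO|² − r² = 530 − 50 = 480.

4√30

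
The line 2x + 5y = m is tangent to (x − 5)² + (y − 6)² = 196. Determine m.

The line touches the circle iff its distance from (5, 6) is 14:
|2·5 + 5·6 − m| / √29 = 14
|m − (40)| = 14√29.

m = 40 ± 14√29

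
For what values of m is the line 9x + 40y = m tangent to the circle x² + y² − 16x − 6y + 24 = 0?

The line touches the circle iff its distance from (8, 3) is 7:
|9·8 + 40·3 − m| / √1681 = 7
|m − (192)| = 7·41, so m = 479 or m = −95.

m = −95 or m = 479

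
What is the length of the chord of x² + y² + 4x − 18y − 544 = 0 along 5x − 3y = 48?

7√34

Express y = (−48 + 5x)/3 and substitute into the circle:
34x² − 714x = 0  ⟹  x² − 21x = 0
x = 21 or x = 0, giving (21, 19) and (0, −16).
Chord length = distance between (21, 19) and (0, −16) = √1666 = 7√34.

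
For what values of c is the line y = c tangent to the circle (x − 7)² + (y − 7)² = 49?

c = 0 or c = 14

Tangency holds when the distance from the centre (7, 7) to the line equals the radius 7:
|0·7 + 1·7 − c| / √1 = 7
|c − (7)| = 7, so c = 14 or c = 0.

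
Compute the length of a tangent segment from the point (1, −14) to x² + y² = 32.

With centre O = (0, 0), |OP|² = 197 and r² = 32.
By the tangent–radius right angle, tangent length = √(|PO|² − r²) = √165.

√165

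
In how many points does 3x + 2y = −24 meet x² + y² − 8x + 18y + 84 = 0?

Substituting the line into the circle gives 13x² + 4x + 48 = 0.
Δ = 16 − 2496 = −2480.
No real roots: the line does not meet the circle.

0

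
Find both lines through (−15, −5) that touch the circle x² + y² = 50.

Let a tangent through (−15, −5) have slope m. Its distance from (0, 0) must equal 5√2:
(15m − (5))² = 50(m² + 1)
7m² − 6m − 1 = 0, so m = −1/7 or m = 1.
With m = −1/7: x + 7y = −50. With m = 1: x − y = −10.

x + 7y = −50 and x − y = −10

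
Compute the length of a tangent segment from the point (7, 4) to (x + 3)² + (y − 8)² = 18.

7√2

The centre is (−3, 8) and r = 3√2. The square of the distance from P to the centre is 100 + 16 = 116.
Power of the point: PT² = |PO|² − r² = 98, so PT = 7√2.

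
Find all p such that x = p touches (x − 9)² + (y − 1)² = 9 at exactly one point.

p = 6 or p = 12

Tangency holds when the distance from the centre (9, 1) to the line equals the radius 3:
|1·9 + 0·1 − p| / √1 = 3
|p − (9)| = 3, so p = 12 or p = 6.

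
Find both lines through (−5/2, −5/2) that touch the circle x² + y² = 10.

Write the tangent as mx − y + (−5/2 − m·(−5/2)) = 0 and set its distance from the centre to √10:
[m·(5/2) − (5/2)]² = 10(m² + 1)
3m² + 10m + 3 = 0, so m = −3 or m = −1/3.
Through (−5/2, −5/2) these give 3x + y = −10 and x + 3y = −10.

3x + y = −10 and x + 3y = −10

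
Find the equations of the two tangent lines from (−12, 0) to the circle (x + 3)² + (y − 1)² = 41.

5x − 4y = −60 and 4x + 5y = −48

A line y − (0) = m(x − (−12)) is tangent when its distance from (−3, 1) is √41:
(9m − (1))² = 41(m² + 1)
20m² − 9m − 20 = 0, so m = 5/4 or m = −4/5.
With m = 5/4: 5x − 4y = −60. With m = −4/5: 4x + 5y = −48.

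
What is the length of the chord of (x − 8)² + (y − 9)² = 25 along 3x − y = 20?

From the line, y = 3x − 20. Substituting:
10x² − 190x + 880 = 0  ⟹  x² − 19x + 88 = 0
x = 11 or x = 8, giving (11, 13) and (8, 4).
|(11, 13) − (8, 4)| = √((3)² + (9)²) = 3√10.

3√10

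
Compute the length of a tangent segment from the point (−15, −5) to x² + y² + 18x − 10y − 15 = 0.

√15

Centre (−9, 5), r² = 121. |PO|² = (−6)² + (−10)² = 136.
By the tangent–radius right angle, tangent length = √(|PO|² − r²) = √15.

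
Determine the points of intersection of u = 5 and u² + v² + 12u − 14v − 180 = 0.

The line gives u = 5. Substituting into the circle:
v² − 14v − 95 = 0
v = 19 or v = −5, giving (5, 19) and (5, −5).

(5, −5) and (5, 19)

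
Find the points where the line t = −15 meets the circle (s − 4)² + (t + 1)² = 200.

Substitute t = −15:
s² − 8s + 12 = 0
s = 6 or s = 2, giving (6, −15) and (2, −15).

(2, −15) and (6, −15)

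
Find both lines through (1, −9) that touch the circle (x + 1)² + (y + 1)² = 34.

A line y − (−9) = m(x − (1)) is tangent when its distance from (−1, −1) is √34:
(−2m − (8))² = 34(m² + 1)
15m² − 16m − 15 = 0, so m = 5/3 or m = −3/5.
Through (1, −9) these give 5x − 3y = 32 and 3x + 5y = −42.

5x − 3y = 32 and 3x + 5y = −42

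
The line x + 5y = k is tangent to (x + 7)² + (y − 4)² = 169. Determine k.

k = 13 ± 13√26

For a tangent, require d(centre, line) = r = 13.
|1·(−7) + 5·4 − k| / √26 = 13
|k − (13)| = 13√26.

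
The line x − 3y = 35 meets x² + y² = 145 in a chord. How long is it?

3√10

From the line, y = (−35 + x)/3. Substituting:
10x² − 70x − 80 = 0  ⟹  x² − 7x − 8 = 0
x = 8 or x = −1, giving (8, −9) and (−1, −12).
Chord length = distance between (8, −9) and (−1, −12) = √90 = 3√10.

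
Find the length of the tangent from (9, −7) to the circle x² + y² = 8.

√122

Centre (0, 0), r² = 8. |PO|² = (9)² + (−7)² = 130.
Power of the point: PT² = |PO|² − r² = 122, so PT = √122.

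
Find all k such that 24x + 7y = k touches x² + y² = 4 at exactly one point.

k = −50 or k = 50

For a tangent, require d(centre, line) = r = 2.
|24·0 + 7·0 − k| / √625 = 2
|k| = 2·25, so k = 50 or k = −50.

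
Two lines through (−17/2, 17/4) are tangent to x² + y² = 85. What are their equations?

Let a tangent through (−17/2, 17/4) have slope m. Its distance from (0, 0) must equal √85:
(17/2m − (−17/4))² = 85(m² + 1)
12m² − 68m + 63 = 0, so m = 7/6 or m = 9/2.
Through (−17/2, 17/4) these give 7x − 6y = −85 and 9x − 2y = −85.

7x − 6y = −85 and 9x − 2y = −85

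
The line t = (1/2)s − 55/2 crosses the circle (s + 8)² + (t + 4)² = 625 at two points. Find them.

Express t = (−55 + s)/2 and substitute into the circle:
5s² − 30s − 35 = 0  ⟹  s² − 6s − 7 = 0
s = 7 or s = −1, giving (7, −24) and (−1, −28).

(−1, −28) and (7, −24)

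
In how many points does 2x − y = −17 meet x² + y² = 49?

0

Substituting the line into the circle gives 5x² + 68x + 240 = 0.
Δ = 4624 − 4800 = −176.
No real roots: the line does not meet the circle.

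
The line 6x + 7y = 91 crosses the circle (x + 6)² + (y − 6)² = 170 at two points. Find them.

Substitute y = (91 − 6x)/7:
85x² − 4165 = 0  ⟹  x² − 49 = 0
x = 7 or x = −7, giving (7, 7) and (−7, 19).

(−7, 19) and (7, 7)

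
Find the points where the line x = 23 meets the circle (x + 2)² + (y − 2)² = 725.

(23, −8) and (23, 12)

The line gives x = 23. Substituting into the circle:
y² − 4y − 96 = 0
y = 12 or y = −8, giving (23, 12) and (23, −8).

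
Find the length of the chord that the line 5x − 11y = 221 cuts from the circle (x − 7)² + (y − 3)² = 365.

√146

The distance from (7, 3) to the line is 219/√146, and r² = 365.
Half the chord is √(r² − d²) = √(73/2), so the full chord is √146.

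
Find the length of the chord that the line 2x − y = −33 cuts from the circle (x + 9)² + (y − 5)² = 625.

22√5

The distance from (−9, 5) to the line is 10/√5, and r² = 625.
Half the chord is √(r² − d²) = √(605), so the full chord is 22√5.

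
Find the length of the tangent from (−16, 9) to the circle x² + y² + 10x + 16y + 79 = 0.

20

With centre O = (−5, −8), |OP|² = 410 and r² = 10.
The tangent meets the radius at right angles, so tangent² = |PO|² − r² = 410 − 10 = 400.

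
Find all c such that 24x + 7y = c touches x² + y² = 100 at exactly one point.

c = −250 or c = 250

For a tangent, require d(centre, line) = r = 10.
|24·0 + 7·0 − c| / √625 = 10
|c| = 10·25, so c = 250 or c = −250.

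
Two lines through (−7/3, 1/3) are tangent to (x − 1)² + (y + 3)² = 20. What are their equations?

Write the tangent as mx − y + (1/3 − m·(−7/3)) = 0 and set its distance from the centre to 2√5:
[m·(10/3) − (−10/3)]² = 20(m² + 1)
2m² − 5m + 2 = 0, so m = 1/2 or m = 2.
Through (−7/3, 1/3) these give x − 2y = −3 and 2x − y = −5.

x − 2y = −3 and 2x − y = −5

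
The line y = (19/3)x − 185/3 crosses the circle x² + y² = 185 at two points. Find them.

(8, −11) and (11, 8)

Substitute y = (−185 + 19x)/3:
370x² − 7030x + 32560 = 0  ⟹  x² − 19x + 88 = 0
x = 11 or x = 8, giving (11, 8) and (8, −11).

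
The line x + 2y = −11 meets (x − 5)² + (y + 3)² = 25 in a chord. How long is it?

Centre (5, −3), r² = 25. Perpendicular distance d from centre to line = |10| / √5 = 10/√5.
Half the chord is √(r² − d²) = √(5), so the full chord is 2√5.

2√5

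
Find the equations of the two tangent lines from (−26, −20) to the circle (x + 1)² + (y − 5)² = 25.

3x − 4y = 2 and 4x − 3y = −44

Write the tangent as mx − y + (−20 − m·(−26)) = 0 and set its distance from the centre to 5:
(25m − (25))² = 25(m² + 1)
12m² − 25m + 12 = 0, so m = 3/4 or m = 4/3.
With m = 3/4: 3x − 4y = 2. With m = 4/3: 4x − 3y = −44.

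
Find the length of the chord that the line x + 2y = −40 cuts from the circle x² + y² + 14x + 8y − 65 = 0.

2√5

The distance from (−7, −4) to the line is 25/√5, and r² = 130.
Chord = 2√(r² − d²) = 2·√(5) = 2√5.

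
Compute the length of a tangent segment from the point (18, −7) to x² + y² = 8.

√365

The centre is (0, 0) and r = 2√2. The square of the distance from P to the centre is 324 + 49 = 373.
Power of the point: PT² = |PO|² − r² = 365, so PT = √365.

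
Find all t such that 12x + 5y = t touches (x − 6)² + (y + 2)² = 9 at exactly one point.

t = 23 or t = 101

The line touches the circle iff its distance from (6, −2) is 3:
|12·6 + 5·(−2) − t| / √169 = 3
|t − (62)| = 3·13, so t = 101 or t = 23.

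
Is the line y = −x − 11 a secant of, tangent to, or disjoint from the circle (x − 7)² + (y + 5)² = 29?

Substituting the line into the circle gives 2x² − 2x + 56 = 0.
Δ = 4 − 448 = −444.
No real roots: the line does not meet the circle.

disjoint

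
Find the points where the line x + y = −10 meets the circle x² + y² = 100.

Express y = −x − 10 and substitute into the circle:
2x² + 20x = 0  ⟹  x² + 10x = 0
x = 0 or x = −10, giving (0, −10) and (−10, 0).

(−10, 0) and (0, −10)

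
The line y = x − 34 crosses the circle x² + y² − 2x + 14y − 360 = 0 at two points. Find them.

From the line, y = x − 34. Substituting:
2x² − 56x + 320 = 0  ⟹  x² − 28x + 160 = 0
x = 20 or x = 8, giving (20, −14) and (8, −26).

(8, −26) and (20, −14)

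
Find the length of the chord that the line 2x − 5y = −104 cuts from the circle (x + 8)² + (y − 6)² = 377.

Substitute y = (104 + 2x)/5:
29x² + 696x − 2349 = 0  ⟹  x² + 24x − 81 = 0
x = 3 or x = −27, giving (3, 22) and (−27, 10).
Chord length = distance between (3, 22) and (−27, 10) = √1044 = 6√29.

6√29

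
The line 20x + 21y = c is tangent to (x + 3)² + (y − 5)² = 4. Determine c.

c = −13 or c = 103

The line touches the circle iff its distance from (−3, 5) is 2:
|20·(−3) + 21·5 − c| / √841 = 2
|c − (45)| = 2·29, so c = 103 or c = −13.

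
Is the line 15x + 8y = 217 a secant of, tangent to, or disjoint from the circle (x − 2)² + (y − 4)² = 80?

disjoint

Substituting the line into the circle gives 289x² − 5806x + 29361 = 0.
Discriminant = (−5806)² − 4·289·(29361) = −231680 < 0.
No real roots: the line does not meet the circle.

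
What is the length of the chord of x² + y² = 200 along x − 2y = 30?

Express y = (−30 + x)/2 and substitute into the circle:
5x² − 60x + 100 = 0  ⟹  x² − 12x + 20 = 0
x = 10 or x = 2, giving (10, −10) and (2, −14).
Chord length = distance between (10, −10) and (2, −14) = √80 = 4√5.

4√5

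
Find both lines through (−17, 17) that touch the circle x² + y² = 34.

A line y − (17) = m(x − (−17)) is tangent when its distance from (0, 0) is √34:
[m·(17) − (−17)]² = 34(m² + 1)
15m² + 34m + 15 = 0, so m = −3/5 or m = −5/3.
With m = −3/5: 3x + 5y = 34. With m = −5/3: 5x + 3y = −34.

3x + 5y = 34 and 5x + 3y = −34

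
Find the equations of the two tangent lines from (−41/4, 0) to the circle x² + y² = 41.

4x − 5y = −41 and 4x + 5y = −41

Write the tangent as mx − y + (0 − m·(−41/4)) = 0 and set its distance from the centre to √41:
[m·(41/4) − (0)]² = 41(m² + 1)
25m² − 16 = 0, so m = 4/5 or m = −4/5.
With m = 4/5: 4x − 5y = −41. With m = −4/5: 4x + 5y = −41.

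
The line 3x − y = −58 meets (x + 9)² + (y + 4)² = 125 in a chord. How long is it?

The distance from (−9, −4) to the line is 35/√10, and r² = 125.
Chord = 2√(r² − d²) = 2·√(5/2) = √10.

√10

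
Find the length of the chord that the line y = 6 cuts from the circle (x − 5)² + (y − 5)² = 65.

16

From the line, y = 6. Substituting:
x² − 10x − 39 = 0
x = 13 or x = −3, giving (13, 6) and (−3, 6).
|(13, 6) − (−3, 6)| = √((16)² + (0)²) = 16.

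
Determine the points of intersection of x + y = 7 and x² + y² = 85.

(−2, 9) and (9, −2)

Substitute y = −x + 7:
2x² − 14x − 36 = 0  ⟹  x² − 7x − 18 = 0
x = 9 or x = −2, giving (9, −2) and (−2, 9).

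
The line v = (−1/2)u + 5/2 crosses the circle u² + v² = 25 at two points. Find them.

(−3, 4) and (5, 0)

From the line, v = (5 − u)/2. Substituting:
5u² − 10u − 75 = 0  ⟹  u² − 2u − 15 = 0
u = 5 or u = −3, giving (5, 0) and (−3, 4).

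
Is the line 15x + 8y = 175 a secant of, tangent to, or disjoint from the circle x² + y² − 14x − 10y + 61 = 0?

secant

Substituting the line into the circle gives 289x² − 4946x + 20529 = 0.
Discriminant = (−4946)² − 4·289·(20529) = 731392 > 0.
Two real roots: the line is a secant.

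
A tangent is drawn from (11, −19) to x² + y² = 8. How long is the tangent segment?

√474

Centre (0, 0), r² = 8. |PO|² = (11)² + (−19)² = 482.
The tangent meets the radius at right angles, so tangent² = |PO|² − r² = 482 − 8 = 474.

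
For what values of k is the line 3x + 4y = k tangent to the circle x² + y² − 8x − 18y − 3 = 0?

For a tangent, require d(centre, line) = r = 10.
|3·4 + 4·9 − k| / √25 = 10
|k − (48)| = 10·5, so k = 98 or k = −2.

k = −2 or k = 98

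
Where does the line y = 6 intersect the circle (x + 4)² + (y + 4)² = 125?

Express y = 6 and substitute into the circle:
x² + 8x − 9 = 0
x = 1 or x = −9, giving (1, 6) and (−9, 6).

(−9, 6) and (1, 6)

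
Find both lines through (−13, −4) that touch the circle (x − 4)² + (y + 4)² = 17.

x − 4y = 3 and x + 4y = −29

Let a tangent through (−13, −4) have slope m. Its distance from (4, −4) must equal √17:
[m·(17) − (0)]² = 17(m² + 1)
16m² − 1 = 0, so m = 1/4 or m = −1/4.
With m = 1/4: x − 4y = 3. With m = −1/4: x + 4y = −29.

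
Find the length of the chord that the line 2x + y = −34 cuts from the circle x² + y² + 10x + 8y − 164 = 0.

10√5

Substitute y = −2x − 34:
5x² + 130x + 720 = 0  ⟹  x² + 26x + 144 = 0
x = −8 or x = −18, giving (−8, −18) and (−18, 2).
|(−8, −18) − (−18, 2)| = √((10)² + (−20)²) = 10√5.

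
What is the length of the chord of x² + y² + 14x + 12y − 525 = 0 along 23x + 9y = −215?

2√610

Express y = (−215 − 23x)/9 and substitute into the circle:
610x² + 8540x − 19520 = 0  ⟹  x² + 14x − 32 = 0
x = 2 or x = −16, giving (2, −29) and (−16, 17).
|(2, −29) − (−16, 17)| = √((18)² + (−46)²) = 2√610.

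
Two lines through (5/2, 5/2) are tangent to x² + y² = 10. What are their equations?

3x + y = 10 and x + 3y = 10

Write the tangent as mx − y + (5/2 − m·(5/2)) = 0 and set its distance from the centre to √10:
(−5/2m − (−5/2))² = 10(m² + 1)
3m² + 10m + 3 = 0, so m = −3 or m = −1/3.
Through (5/2, 5/2) these give 3x + y = 10 and x + 3y = 10.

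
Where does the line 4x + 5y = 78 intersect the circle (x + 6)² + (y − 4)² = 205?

From the line, y = (78 − 4x)/5. Substituting:
41x² − 164x − 861 = 0  ⟹  x² − 4x − 21 = 0
x = 7 or x = −3, giving (7, 10) and (−3, 18).

(−3, 18) and (7, 10)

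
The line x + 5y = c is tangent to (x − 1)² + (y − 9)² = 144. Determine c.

c = 46 ± 12√26

Tangency holds when the distance from the centre (1, 9) to the line equals the radius 12:
|1·1 + 5·9 − c| / √26 = 12
|c − (46)| = 12√26.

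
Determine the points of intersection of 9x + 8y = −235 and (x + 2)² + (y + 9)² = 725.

From the line, y = (−235 − 9x)/8. Substituting:
145x² + 3190x − 19575 = 0  ⟹  x² + 22x − 135 = 0
x = 5 or x = −27, giving (5, −35) and (−27, 1).

(−27, 1) and (5, −35)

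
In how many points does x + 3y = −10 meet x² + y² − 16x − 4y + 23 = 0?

Centre (8, 2), r² = 45. Distance² from centre to line = (24)²/10 = 288/5.
Since d² > r², the line lies outside the circle.

0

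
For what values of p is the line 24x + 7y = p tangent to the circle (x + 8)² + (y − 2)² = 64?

p = −378 or p = 22

Tangency holds when the distance from the centre (−8, 2) to the line equals the radius 8:
|24·(−8) + 7·2 − p| / √625 = 8
|p − (−178)| = 8·25, so p = 22 or p = −378.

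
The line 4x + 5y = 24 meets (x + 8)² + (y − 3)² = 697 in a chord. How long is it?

8√41

Express y = (24 − 4x)/5 and substitute into the circle:
41x² + 328x − 15744 = 0  ⟹  x² + 8x − 384 = 0
x = 16 or x = −24, giving (16, −8) and (−24, 24).
Chord length = distance between (16, −8) and (−24, 24) = √2624 = 8√41.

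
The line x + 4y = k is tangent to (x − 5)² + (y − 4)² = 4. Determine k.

k = 21 ± 2√17

The line touches the circle iff its distance from (5, 4) is 2:
|1·5 + 4·4 − k| / √17 = 2
|k − (21)| = 2√17.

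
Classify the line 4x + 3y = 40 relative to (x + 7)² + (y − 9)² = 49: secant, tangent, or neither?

d² = (4·(−7) + 3·9 − (40))²/25 = 1681/25; r² = 49.
Since d² > r², the line lies outside the circle.

neither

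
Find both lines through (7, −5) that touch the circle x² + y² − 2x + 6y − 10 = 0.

Write the tangent as mx − y + (−5 − m·(7)) = 0 and set its distance from the centre to 2√5:
[m·(−6) − (2)]² = 20(m² + 1)
2m² + 3m − 2 = 0, so m = 1/2 or m = −2.
Through (7, −5) these give x − 2y = 17 and 2x + y = 9.

x − 2y = 17 and 2x + y = 9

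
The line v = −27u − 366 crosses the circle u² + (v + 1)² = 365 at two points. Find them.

(−14, 12) and (−13, −15)

Substitute v = −27u − 366:
730u² + 19710u + 132860 = 0  ⟹  u² + 27u + 182 = 0
u = −13 or u = −14, giving (−13, −15) and (−14, 12).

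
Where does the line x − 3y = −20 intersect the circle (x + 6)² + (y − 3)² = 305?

(−23, −1) and (10, 10)

From the line, y = (20 + x)/3. Substituting:
10x² + 130x − 2300 = 0  ⟹  x² + 13x − 230 = 0
x = 10 or x = −23, giving (10, 10) and (−23, −1).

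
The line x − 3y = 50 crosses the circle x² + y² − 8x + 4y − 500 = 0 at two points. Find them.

(−10, −20) and (26, −8)

Substitute y = (−50 + x)/3:
10x² − 160x − 2600 = 0  ⟹  x² − 16x − 260 = 0
x = 26 or x = −10, giving (26, −8) and (−10, −20).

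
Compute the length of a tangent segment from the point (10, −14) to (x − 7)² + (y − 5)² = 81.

17

The centre is (7, 5) and r = 9. The square of the distance from P to the centre is 9 + 361 = 370.
The tangent meets the radius at right angles, so tangent² = |PO|² − r² = 370 − 81 = 289.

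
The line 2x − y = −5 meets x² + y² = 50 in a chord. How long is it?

6√5

Express y = 2x + 5 and substitute into the circle:
5x² + 20x − 25 = 0  ⟹  x² + 4x − 5 = 0
x = 1 or x = −5, giving (1, 7) and (−5, −5).
|(1, 7) − (−5, −5)| = √((6)² + (12)²) = 6√5.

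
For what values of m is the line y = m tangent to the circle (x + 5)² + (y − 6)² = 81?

m = −3 or m = 15

For a tangent, require d(centre, line) = r = 9.
|0·(−5) + 1·6 − m| / √1 = 9
|m − (6)| = 9, so m = 15 or m = −3.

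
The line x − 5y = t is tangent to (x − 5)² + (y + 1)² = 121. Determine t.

t = 10 ± 11√26

The line touches the circle iff its distance from (5, −1) is 11:
|1·5 − 5·(−1) − t| / √26 = 11
|t − (10)| = 11√26.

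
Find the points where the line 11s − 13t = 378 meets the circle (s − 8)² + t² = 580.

Express t = (−378 + 11s)/13 and substitute into the circle:
290s² − 11020s + 55680 = 0  ⟹  s² − 38s + 192 = 0
s = 32 or s = 6, giving (32, −2) and (6, −24).

(6, −24) and (32, −2)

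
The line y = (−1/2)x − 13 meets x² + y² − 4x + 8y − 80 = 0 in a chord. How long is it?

Centre (2, −4), r² = 100. Perpendicular distance d from centre to line = |20| / √5 = 20/√5.
Chord = 2√(r² − d²) = 2·√(20) = 4√5.

4√5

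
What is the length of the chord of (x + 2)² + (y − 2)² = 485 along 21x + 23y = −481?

√970

Express y = (−481 − 21x)/23 and substitute into the circle:
970x² + 24250x + 23280 = 0  ⟹  x² + 25x + 24 = 0
x = −1 or x = −24, giving (−1, −20) and (−24, 1).
|(−1, −20) − (−24, 1)| = √((23)² + (−21)²) = √970.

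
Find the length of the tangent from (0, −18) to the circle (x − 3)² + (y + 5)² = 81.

√97

The centre is (3, −5) and r = 9. The square of the distance from P to the centre is 9 + 169 = 178.
By the tangent–radius right angle, tangent length = √(|PO|² − r²) = √97.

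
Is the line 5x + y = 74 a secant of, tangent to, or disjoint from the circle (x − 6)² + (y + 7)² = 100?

disjoint

Substituting the line into the circle gives 26x² − 822x + 6497 = 0.
Discriminant = (−822)² − 4·26·(6497) = −4 < 0.
No real roots: the line does not meet the circle.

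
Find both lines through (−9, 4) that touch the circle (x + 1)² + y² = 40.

A line y − (4) = m(x − (−9)) is tangent when its distance from (−1, 0) is 2√10:
(8m − (−4))² = 40(m² + 1)
3m² + 8m − 3 = 0, so m = 1/3 or m = −3.
Through (−9, 4) these give x − 3y = −21 and 3x + y = −23.

x − 3y = −21 and 3x + y = −23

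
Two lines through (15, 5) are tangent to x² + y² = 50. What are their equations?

x + 7y = 50 and x − y = 10

Write the tangent as mx − y + (5 − m·(15)) = 0 and set its distance from the centre to 5√2:
(−15m − (−5))² = 50(m² + 1)
7m² − 6m − 1 = 0, so m = −1/7 or m = 1.
Through (15, 5) these give x + 7y = 50 and x − y = 10.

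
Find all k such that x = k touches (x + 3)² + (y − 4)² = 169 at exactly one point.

k = −16 or k = 10

Tangency holds when the distance from the centre (−3, 4) to the line equals the radius 13:
|1·(−3) + 0·4 − k| / √1 = 13
|k − (−3)| = 13, so k = 10 or k = −16.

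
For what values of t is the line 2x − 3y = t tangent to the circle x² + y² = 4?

t = ±2√13

Tangency holds when the distance from the centre (0, 0) to the line equals the radius 2:
|2·0 − 3·0 − t| / √13 = 2
|t| = 2√13.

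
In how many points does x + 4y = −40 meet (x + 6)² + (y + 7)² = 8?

Substituting the line into the circle gives 17x² + 216x + 592 = 0.
Discriminant = (216)² − 4·17·(592) = 6400 > 0.
Two real roots: the line is a secant.

2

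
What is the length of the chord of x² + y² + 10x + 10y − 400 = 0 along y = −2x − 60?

Substitute y = −2x − 60:
5x² + 230x + 2600 = 0  ⟹  x² + 46x + 520 = 0
x = −20 or x = −26, giving (−20, −20) and (−26, −8).
|(−20, −20) − (−26, −8)| = √((6)² + (−12)²) = 6√5.

6√5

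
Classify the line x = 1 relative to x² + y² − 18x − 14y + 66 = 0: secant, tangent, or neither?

tangent

Substituting the line into the circle gives y² − 14y + 49 = 0.
Δ = 196 − 196 = 0.
A repeated root: the line is tangent.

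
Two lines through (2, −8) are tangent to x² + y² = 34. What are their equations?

5x − 3y = 34 and 3x + 5y = −34

A line y − (−8) = m(x − (2)) is tangent when its distance from (0, 0) is √34:
(−2m − (8))² = 34(m² + 1)
15m² − 16m − 15 = 0, so m = 5/3 or m = −3/5.
With m = 5/3: 5x − 3y = 34. With m = −3/5: 3x + 5y = −34.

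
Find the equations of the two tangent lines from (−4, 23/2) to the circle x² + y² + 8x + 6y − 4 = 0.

5x + 2y = 3 and 5x − 2y = −43

A line y − (23/2) = m(x − (−4)) is tangent when its distance from (−4, −3) is √29:
[m·(0) − (−29/2)]² = 29(m² + 1)
4m² − 25 = 0, so m = −5/2 or m = 5/2.
With m = −5/2: 5x + 2y = 3. With m = 5/2: 5x − 2y = −43.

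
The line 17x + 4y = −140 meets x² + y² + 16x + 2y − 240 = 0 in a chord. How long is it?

2√305

The distance from (−8, −1) to the line is 0/√305, and r² = 305.
Chord = 2√(r² − d²) = 2·√(305) = 2√305.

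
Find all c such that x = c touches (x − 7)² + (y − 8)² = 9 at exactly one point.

Tangency holds when the distance from the centre (7, 8) to the line equals the radius 3:
|1·7 + 0·8 − c| / √1 = 3
|c − (7)| = 3, so c = 10 or c = 4.

c = 4 or c = 10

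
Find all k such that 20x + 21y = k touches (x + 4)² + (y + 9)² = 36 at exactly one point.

k = −443 or k = −95

Tangency holds when the distance from the centre (−4, −9) to the line equals the radius 6:
|20·(−4) + 21·(−9) − k| / √841 = 6
|k − (−269)| = 6·29, so k = −95 or k = −443.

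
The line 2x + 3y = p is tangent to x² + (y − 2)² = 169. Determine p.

Tangency holds when the distance from the centre (0, 2) to the line equals the radius 13:
|2·0 + 3·2 − p| / √13 = 13
|p − (6)| = 13√13.

p = 6 ± 13√13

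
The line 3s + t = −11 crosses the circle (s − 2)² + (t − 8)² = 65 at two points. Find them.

Substitute t = −3s − 11:
10s² + 110s + 300 = 0  ⟹  s² + 11s + 30 = 0
s = −5 or s = −6, giving (−5, 4) and (−6, 7).

(−6, 7) and (−5, 4)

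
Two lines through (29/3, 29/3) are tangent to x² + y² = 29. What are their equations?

A line y − (29/3) = m(x − (29/3)) is tangent when its distance from (0, 0) is √29:
(−29/3m − (−29/3))² = 29(m² + 1)
10m² − 29m + 10 = 0, so m = 5/2 or m = 2/5.
With m = 5/2: 5x − 2y = 29. With m = 2/5: 2x − 5y = −29.

5x − 2y = 29 and 2x − 5y = −29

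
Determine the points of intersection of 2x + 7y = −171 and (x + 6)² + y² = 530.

(−19, −19) and (−5, −23)

From the line, y = (−171 − 2x)/7. Substituting:
53x² + 1272x + 5035 = 0  ⟹  x² + 24x + 95 = 0
x = −5 or x = −19, giving (−5, −23) and (−19, −19).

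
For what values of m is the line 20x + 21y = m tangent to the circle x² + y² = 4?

m = −58 or m = 58

For a tangent, require d(centre, line) = r = 2.
|20·0 + 21·0 − m| / √841 = 2
|m| = 2·29, so m = 58 or m = −58.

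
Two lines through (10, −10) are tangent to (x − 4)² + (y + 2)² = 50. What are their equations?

Write the tangent as mx − y + (−10 − m·(10)) = 0 and set its distance from the centre to 5√2:
(−6m − (8))² = 50(m² + 1)
7m² − 48m − 7 = 0, so m = 7 or m = −1/7.
Through (10, −10) these give 7x − y = 80 and x + 7y = −60.

7x − y = 80 and x + 7y = −60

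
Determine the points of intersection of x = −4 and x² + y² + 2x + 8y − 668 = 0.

(−4, −30) and (−4, 22)

The line gives x = −4. Substituting into the circle:
y² + 8y − 660 = 0
y = 22 or y = −30, giving (−4, 22) and (−4, −30).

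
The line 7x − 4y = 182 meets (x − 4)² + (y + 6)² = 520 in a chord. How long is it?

4√65

From the line, y = (−182 + 7x)/4. Substituting:
65x² − 2340x + 16900 = 0  ⟹  x² − 36x + 260 = 0
x = 26 or x = 10, giving (26, 0) and (10, −28).
|(26, 0) − (10, −28)| = √((16)² + (28)²) = 4√65.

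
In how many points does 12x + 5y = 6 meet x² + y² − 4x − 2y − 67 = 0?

Substituting the line into the circle gives 169x² − 124x − 1699 = 0.
Δ = 15376 − (−1148524) = 1163900.
Two real roots: the line is a secant.

2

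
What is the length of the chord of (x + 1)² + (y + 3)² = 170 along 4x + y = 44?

Centre (−1, −3), r² = 170. Perpendicular distance d from centre to line = |−51| / √17 = 51/√17.
Half the chord is √(r² − d²) = √(17), so the full chord is 2√17.

2√17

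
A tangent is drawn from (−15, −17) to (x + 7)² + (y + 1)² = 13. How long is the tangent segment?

The centre is (−7, −1) and r = √13. The square of the distance from P to the centre is 64 + 256 = 320.
The tangent meets the radius at right angles, so tangent² = |PO|² − r² = 320 − 13 = 307.

√307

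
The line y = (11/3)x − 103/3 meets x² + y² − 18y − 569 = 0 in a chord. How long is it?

4√130

Express y = (−103 + 11x)/3 and substitute into the circle:
130x² − 2860x + 11050 = 0  ⟹  x² − 22x + 85 = 0
x = 17 or x = 5, giving (17, 28) and (5, −16).
Chord length = distance between (17, 28) and (5, −16) = √2080 = 4√130.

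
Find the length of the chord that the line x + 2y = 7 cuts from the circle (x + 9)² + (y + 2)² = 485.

18√5

The distance from (−9, −2) to the line is 20/√5, and r² = 485.
Half the chord is √(r² − d²) = √(405), so the full chord is 18√5.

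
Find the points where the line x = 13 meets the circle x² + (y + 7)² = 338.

(13, −20) and (13, 6)

The line gives x = 13. Substituting into the circle:
y² + 14y − 120 = 0
y = 6 or y = −20, giving (13, 6) and (13, −20).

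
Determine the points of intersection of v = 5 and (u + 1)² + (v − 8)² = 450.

(−22, 5) and (20, 5)

Substitute v = 5:
u² + 2u − 440 = 0
u = 20 or u = −22, giving (20, 5) and (−22, 5).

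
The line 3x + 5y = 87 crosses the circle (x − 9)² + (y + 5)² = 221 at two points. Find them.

Express y = (87 − 3x)/5 and substitute into the circle:
34x² − 1122x + 9044 = 0  ⟹  x² − 33x + 266 = 0
x = 19 or x = 14, giving (19, 6) and (14, 9).

(14, 9) and (19, 6)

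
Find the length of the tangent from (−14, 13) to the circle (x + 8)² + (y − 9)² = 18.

√34

With centre O = (−8, 9), |OP|² = 52 and r² = 18.
The tangent meets the radius at right angles, so tangent² = |PO|² − r² = 52 − 18 = 34.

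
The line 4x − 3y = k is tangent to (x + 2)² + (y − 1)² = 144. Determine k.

k = −71 or k = 49

Tangency holds when the distance from the centre (−2, 1) to the line equals the radius 12:
|4·(−2) − 3·1 − k| / √25 = 12
|k − (−11)| = 12·5, so k = 49 or k = −71.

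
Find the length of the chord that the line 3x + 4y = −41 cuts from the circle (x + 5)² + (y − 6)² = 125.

From the line, y = (−41 − 3x)/4. Substituting:
25x² + 550x + 2625 = 0  ⟹  x² + 22x + 105 = 0
x = −7 or x = −15, giving (−7, −5) and (−15, 1).
|(−7, −5) − (−15, 1)| = √((8)² + (−6)²) = 10.

10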